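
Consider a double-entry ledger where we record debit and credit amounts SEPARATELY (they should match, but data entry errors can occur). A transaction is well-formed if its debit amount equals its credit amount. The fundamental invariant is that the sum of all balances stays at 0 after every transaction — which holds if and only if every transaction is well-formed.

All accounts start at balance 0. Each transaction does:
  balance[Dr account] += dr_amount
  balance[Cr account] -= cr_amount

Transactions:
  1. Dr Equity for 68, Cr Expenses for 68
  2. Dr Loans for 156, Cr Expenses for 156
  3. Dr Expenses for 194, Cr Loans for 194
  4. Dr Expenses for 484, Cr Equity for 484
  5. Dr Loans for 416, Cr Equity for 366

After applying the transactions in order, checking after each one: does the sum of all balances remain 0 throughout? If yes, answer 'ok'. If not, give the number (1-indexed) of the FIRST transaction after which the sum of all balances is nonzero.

Answer: 5

Derivation:
After txn 1: dr=68 cr=68 sum_balances=0
After txn 2: dr=156 cr=156 sum_balances=0
After txn 3: dr=194 cr=194 sum_balances=0
After txn 4: dr=484 cr=484 sum_balances=0
After txn 5: dr=416 cr=366 sum_balances=50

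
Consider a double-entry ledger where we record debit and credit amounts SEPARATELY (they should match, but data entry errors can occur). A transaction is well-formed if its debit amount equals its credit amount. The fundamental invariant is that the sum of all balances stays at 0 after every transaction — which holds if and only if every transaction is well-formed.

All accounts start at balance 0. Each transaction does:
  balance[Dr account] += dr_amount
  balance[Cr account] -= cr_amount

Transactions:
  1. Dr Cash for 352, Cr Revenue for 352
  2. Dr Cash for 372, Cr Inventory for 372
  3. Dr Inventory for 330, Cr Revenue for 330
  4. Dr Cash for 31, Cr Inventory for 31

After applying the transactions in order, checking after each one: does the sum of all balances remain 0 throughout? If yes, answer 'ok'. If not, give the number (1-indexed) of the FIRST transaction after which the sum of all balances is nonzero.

Answer: ok

Derivation:
After txn 1: dr=352 cr=352 sum_balances=0
After txn 2: dr=372 cr=372 sum_balances=0
After txn 3: dr=330 cr=330 sum_balances=0
After txn 4: dr=31 cr=31 sum_balances=0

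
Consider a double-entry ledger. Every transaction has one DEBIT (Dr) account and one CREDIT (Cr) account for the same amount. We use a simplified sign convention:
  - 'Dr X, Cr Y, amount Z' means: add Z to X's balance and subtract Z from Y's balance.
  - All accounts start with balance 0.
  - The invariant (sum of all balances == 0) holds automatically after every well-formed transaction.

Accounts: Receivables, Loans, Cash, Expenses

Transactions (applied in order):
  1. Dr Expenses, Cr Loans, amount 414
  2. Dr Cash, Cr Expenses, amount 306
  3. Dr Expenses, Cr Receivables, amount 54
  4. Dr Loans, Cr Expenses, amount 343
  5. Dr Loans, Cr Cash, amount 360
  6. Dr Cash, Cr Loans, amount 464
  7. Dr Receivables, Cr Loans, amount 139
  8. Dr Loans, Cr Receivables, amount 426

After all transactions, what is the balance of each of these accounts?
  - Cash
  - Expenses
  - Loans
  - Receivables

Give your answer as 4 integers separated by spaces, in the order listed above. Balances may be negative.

Answer: 410 -181 112 -341

Derivation:
After txn 1 (Dr Expenses, Cr Loans, amount 414): Expenses=414 Loans=-414
After txn 2 (Dr Cash, Cr Expenses, amount 306): Cash=306 Expenses=108 Loans=-414
After txn 3 (Dr Expenses, Cr Receivables, amount 54): Cash=306 Expenses=162 Loans=-414 Receivables=-54
After txn 4 (Dr Loans, Cr Expenses, amount 343): Cash=306 Expenses=-181 Loans=-71 Receivables=-54
After txn 5 (Dr Loans, Cr Cash, amount 360): Cash=-54 Expenses=-181 Loans=289 Receivables=-54
After txn 6 (Dr Cash, Cr Loans, amount 464): Cash=410 Expenses=-181 Loans=-175 Receivables=-54
After txn 7 (Dr Receivables, Cr Loans, amount 139): Cash=410 Expenses=-181 Loans=-314 Receivables=85
After txn 8 (Dr Loans, Cr Receivables, amount 426): Cash=410 Expenses=-181 Loans=112 Receivables=-341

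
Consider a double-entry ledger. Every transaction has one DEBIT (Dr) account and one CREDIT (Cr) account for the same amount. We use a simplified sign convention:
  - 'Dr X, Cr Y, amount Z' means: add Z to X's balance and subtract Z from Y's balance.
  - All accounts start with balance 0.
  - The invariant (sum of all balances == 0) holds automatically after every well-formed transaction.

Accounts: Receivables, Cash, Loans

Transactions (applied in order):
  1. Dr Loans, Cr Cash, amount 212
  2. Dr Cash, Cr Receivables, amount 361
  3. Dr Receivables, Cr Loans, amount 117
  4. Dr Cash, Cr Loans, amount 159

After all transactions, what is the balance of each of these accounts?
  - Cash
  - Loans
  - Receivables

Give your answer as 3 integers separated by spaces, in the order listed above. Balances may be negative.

Answer: 308 -64 -244

Derivation:
After txn 1 (Dr Loans, Cr Cash, amount 212): Cash=-212 Loans=212
After txn 2 (Dr Cash, Cr Receivables, amount 361): Cash=149 Loans=212 Receivables=-361
After txn 3 (Dr Receivables, Cr Loans, amount 117): Cash=149 Loans=95 Receivables=-244
After txn 4 (Dr Cash, Cr Loans, amount 159): Cash=308 Loans=-64 Receivables=-244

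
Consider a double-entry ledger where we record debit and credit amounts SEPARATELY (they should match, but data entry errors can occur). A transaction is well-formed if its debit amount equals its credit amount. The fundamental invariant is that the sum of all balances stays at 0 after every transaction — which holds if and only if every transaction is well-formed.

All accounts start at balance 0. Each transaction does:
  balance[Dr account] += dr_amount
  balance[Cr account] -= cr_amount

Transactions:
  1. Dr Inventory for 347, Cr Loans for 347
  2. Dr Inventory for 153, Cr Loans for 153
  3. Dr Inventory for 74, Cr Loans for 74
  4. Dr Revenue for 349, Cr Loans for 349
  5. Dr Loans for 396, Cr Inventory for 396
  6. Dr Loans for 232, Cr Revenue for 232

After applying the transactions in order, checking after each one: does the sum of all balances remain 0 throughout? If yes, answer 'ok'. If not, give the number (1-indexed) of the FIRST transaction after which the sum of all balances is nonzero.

Answer: ok

Derivation:
After txn 1: dr=347 cr=347 sum_balances=0
After txn 2: dr=153 cr=153 sum_balances=0
After txn 3: dr=74 cr=74 sum_balances=0
After txn 4: dr=349 cr=349 sum_balances=0
After txn 5: dr=396 cr=396 sum_balances=0
After txn 6: dr=232 cr=232 sum_balances=0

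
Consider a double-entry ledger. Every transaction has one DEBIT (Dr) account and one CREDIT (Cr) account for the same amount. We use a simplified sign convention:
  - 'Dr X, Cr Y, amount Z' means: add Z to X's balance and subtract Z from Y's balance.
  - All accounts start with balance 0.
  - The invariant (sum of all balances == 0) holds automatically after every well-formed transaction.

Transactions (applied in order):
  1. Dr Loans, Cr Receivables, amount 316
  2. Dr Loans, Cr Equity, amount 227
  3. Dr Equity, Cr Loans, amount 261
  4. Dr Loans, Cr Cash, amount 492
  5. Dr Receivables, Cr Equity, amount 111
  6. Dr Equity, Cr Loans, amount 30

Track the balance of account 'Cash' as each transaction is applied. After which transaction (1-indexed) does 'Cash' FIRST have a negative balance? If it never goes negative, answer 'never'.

After txn 1: Cash=0
After txn 2: Cash=0
After txn 3: Cash=0
After txn 4: Cash=-492

Answer: 4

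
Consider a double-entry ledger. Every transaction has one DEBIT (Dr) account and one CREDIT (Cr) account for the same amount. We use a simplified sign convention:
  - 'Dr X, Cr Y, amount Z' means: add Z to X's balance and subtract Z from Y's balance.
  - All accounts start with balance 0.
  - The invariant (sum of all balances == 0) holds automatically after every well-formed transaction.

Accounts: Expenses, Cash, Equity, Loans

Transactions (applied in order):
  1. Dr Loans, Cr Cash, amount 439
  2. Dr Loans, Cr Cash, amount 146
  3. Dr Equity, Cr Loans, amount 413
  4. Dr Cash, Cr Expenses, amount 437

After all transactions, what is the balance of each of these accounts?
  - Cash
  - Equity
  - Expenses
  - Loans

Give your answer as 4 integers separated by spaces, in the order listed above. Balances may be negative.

After txn 1 (Dr Loans, Cr Cash, amount 439): Cash=-439 Loans=439
After txn 2 (Dr Loans, Cr Cash, amount 146): Cash=-585 Loans=585
After txn 3 (Dr Equity, Cr Loans, amount 413): Cash=-585 Equity=413 Loans=172
After txn 4 (Dr Cash, Cr Expenses, amount 437): Cash=-148 Equity=413 Expenses=-437 Loans=172

Answer: -148 413 -437 172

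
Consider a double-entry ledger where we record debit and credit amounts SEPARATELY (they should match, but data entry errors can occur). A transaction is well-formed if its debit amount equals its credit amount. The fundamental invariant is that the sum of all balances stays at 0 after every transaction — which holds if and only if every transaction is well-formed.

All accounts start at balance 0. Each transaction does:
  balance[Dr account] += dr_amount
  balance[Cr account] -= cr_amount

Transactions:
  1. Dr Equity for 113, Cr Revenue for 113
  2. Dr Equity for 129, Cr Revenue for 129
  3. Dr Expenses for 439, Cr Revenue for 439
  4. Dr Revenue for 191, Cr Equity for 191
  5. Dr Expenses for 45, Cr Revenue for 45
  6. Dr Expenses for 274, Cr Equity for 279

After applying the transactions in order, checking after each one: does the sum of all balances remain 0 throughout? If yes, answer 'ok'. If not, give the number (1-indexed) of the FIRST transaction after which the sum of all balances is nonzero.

After txn 1: dr=113 cr=113 sum_balances=0
After txn 2: dr=129 cr=129 sum_balances=0
After txn 3: dr=439 cr=439 sum_balances=0
After txn 4: dr=191 cr=191 sum_balances=0
After txn 5: dr=45 cr=45 sum_balances=0
After txn 6: dr=274 cr=279 sum_balances=-5

Answer: 6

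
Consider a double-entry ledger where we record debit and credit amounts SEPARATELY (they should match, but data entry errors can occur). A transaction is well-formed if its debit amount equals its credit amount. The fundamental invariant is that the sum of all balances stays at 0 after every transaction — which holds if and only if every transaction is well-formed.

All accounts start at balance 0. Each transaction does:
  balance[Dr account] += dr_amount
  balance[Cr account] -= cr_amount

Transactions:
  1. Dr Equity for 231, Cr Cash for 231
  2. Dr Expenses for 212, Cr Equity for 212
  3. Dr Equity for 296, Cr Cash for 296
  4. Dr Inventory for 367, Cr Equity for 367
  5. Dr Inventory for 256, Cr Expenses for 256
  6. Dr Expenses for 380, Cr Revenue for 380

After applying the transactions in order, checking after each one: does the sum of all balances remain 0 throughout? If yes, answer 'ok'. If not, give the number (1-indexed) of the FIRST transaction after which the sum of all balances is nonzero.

After txn 1: dr=231 cr=231 sum_balances=0
After txn 2: dr=212 cr=212 sum_balances=0
After txn 3: dr=296 cr=296 sum_balances=0
After txn 4: dr=367 cr=367 sum_balances=0
After txn 5: dr=256 cr=256 sum_balances=0
After txn 6: dr=380 cr=380 sum_balances=0

Answer: ok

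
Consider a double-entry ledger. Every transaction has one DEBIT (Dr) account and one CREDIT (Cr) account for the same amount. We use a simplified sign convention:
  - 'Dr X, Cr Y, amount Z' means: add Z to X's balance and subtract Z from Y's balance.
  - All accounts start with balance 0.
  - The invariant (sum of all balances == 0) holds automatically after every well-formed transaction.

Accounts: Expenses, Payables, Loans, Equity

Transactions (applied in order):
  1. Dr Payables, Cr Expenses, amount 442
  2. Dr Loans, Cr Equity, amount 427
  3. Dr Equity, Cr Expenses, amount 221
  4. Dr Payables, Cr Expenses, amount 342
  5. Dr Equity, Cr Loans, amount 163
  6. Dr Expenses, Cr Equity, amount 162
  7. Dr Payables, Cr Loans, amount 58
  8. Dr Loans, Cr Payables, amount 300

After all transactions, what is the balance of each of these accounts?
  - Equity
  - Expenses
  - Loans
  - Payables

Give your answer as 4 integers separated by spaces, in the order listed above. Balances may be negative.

After txn 1 (Dr Payables, Cr Expenses, amount 442): Expenses=-442 Payables=442
After txn 2 (Dr Loans, Cr Equity, amount 427): Equity=-427 Expenses=-442 Loans=427 Payables=442
After txn 3 (Dr Equity, Cr Expenses, amount 221): Equity=-206 Expenses=-663 Loans=427 Payables=442
After txn 4 (Dr Payables, Cr Expenses, amount 342): Equity=-206 Expenses=-1005 Loans=427 Payables=784
After txn 5 (Dr Equity, Cr Loans, amount 163): Equity=-43 Expenses=-1005 Loans=264 Payables=784
After txn 6 (Dr Expenses, Cr Equity, amount 162): Equity=-205 Expenses=-843 Loans=264 Payables=784
After txn 7 (Dr Payables, Cr Loans, amount 58): Equity=-205 Expenses=-843 Loans=206 Payables=842
After txn 8 (Dr Loans, Cr Payables, amount 300): Equity=-205 Expenses=-843 Loans=506 Payables=542

Answer: -205 -843 506 542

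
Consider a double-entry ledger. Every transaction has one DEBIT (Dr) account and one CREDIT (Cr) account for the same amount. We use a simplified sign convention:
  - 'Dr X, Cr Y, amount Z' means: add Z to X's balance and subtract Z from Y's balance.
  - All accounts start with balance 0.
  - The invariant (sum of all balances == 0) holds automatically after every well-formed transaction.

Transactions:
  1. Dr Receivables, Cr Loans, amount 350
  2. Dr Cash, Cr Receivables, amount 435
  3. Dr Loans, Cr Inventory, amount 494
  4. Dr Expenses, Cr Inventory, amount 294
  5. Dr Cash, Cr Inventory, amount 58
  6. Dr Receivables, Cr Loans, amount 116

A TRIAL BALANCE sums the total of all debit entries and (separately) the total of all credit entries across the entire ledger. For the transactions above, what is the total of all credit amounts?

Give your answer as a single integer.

Txn 1: credit+=350
Txn 2: credit+=435
Txn 3: credit+=494
Txn 4: credit+=294
Txn 5: credit+=58
Txn 6: credit+=116
Total credits = 1747

Answer: 1747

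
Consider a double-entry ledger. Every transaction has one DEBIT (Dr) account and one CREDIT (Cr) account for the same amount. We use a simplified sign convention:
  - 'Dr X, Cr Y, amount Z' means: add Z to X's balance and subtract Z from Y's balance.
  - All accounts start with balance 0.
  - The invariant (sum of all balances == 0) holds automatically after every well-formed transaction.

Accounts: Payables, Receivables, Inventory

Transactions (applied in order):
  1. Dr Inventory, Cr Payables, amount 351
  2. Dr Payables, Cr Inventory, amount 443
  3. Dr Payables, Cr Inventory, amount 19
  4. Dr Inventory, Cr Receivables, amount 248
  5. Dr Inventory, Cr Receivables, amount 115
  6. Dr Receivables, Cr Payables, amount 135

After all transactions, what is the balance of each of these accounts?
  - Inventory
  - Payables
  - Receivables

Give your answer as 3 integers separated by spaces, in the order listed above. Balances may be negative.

After txn 1 (Dr Inventory, Cr Payables, amount 351): Inventory=351 Payables=-351
After txn 2 (Dr Payables, Cr Inventory, amount 443): Inventory=-92 Payables=92
After txn 3 (Dr Payables, Cr Inventory, amount 19): Inventory=-111 Payables=111
After txn 4 (Dr Inventory, Cr Receivables, amount 248): Inventory=137 Payables=111 Receivables=-248
After txn 5 (Dr Inventory, Cr Receivables, amount 115): Inventory=252 Payables=111 Receivables=-363
After txn 6 (Dr Receivables, Cr Payables, amount 135): Inventory=252 Payables=-24 Receivables=-228

Answer: 252 -24 -228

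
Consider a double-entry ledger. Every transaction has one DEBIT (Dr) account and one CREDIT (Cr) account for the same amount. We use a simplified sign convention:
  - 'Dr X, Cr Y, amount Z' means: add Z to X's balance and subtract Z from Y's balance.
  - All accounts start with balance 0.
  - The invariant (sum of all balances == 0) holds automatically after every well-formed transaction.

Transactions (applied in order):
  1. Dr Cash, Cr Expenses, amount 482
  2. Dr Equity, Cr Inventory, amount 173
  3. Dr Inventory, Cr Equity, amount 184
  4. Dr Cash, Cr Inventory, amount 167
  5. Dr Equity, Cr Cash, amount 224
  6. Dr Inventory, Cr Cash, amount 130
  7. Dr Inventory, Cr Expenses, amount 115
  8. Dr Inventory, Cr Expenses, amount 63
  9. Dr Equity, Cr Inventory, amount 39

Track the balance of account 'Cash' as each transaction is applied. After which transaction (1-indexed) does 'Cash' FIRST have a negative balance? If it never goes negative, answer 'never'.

Answer: never

Derivation:
After txn 1: Cash=482
After txn 2: Cash=482
After txn 3: Cash=482
After txn 4: Cash=649
After txn 5: Cash=425
After txn 6: Cash=295
After txn 7: Cash=295
After txn 8: Cash=295
After txn 9: Cash=295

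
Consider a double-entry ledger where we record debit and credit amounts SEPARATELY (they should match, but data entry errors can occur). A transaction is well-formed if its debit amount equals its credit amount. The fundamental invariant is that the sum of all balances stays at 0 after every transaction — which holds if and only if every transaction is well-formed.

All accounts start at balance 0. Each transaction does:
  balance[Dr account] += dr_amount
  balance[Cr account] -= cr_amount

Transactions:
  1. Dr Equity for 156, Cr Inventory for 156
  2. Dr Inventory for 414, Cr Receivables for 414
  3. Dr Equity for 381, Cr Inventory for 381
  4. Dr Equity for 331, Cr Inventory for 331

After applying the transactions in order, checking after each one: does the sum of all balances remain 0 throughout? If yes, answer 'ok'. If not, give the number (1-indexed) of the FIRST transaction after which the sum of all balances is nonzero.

Answer: ok

Derivation:
After txn 1: dr=156 cr=156 sum_balances=0
After txn 2: dr=414 cr=414 sum_balances=0
After txn 3: dr=381 cr=381 sum_balances=0
After txn 4: dr=331 cr=331 sum_balances=0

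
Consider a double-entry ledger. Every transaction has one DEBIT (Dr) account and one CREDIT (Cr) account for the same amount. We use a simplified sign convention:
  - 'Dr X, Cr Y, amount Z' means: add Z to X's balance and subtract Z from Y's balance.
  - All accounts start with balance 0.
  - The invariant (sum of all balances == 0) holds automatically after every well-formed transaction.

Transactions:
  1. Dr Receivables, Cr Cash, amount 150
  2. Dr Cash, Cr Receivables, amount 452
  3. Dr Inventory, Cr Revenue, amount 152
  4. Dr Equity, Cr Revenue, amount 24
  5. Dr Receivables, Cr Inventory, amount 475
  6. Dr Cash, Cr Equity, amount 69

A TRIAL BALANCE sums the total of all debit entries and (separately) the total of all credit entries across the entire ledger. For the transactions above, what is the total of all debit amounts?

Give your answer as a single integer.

Txn 1: debit+=150
Txn 2: debit+=452
Txn 3: debit+=152
Txn 4: debit+=24
Txn 5: debit+=475
Txn 6: debit+=69
Total debits = 1322

Answer: 1322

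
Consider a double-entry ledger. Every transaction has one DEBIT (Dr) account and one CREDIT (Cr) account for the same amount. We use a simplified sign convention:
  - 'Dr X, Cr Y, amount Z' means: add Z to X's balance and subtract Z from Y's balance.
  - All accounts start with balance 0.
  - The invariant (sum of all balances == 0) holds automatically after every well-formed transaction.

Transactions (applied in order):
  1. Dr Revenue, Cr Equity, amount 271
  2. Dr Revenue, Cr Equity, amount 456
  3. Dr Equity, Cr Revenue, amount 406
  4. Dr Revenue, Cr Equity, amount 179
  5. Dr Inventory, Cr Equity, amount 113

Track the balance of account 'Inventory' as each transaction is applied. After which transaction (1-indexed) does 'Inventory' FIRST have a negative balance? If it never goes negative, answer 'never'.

After txn 1: Inventory=0
After txn 2: Inventory=0
After txn 3: Inventory=0
After txn 4: Inventory=0
After txn 5: Inventory=113

Answer: never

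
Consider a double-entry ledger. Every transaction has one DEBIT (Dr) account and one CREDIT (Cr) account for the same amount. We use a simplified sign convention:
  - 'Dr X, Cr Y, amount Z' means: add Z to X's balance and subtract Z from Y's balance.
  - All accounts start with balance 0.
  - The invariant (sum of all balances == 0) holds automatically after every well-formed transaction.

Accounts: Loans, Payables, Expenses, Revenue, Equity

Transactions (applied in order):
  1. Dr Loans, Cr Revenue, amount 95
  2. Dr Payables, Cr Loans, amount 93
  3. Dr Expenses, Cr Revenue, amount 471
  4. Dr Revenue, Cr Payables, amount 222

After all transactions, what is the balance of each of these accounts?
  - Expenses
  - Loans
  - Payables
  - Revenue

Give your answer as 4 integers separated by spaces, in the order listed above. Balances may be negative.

Answer: 471 2 -129 -344

Derivation:
After txn 1 (Dr Loans, Cr Revenue, amount 95): Loans=95 Revenue=-95
After txn 2 (Dr Payables, Cr Loans, amount 93): Loans=2 Payables=93 Revenue=-95
After txn 3 (Dr Expenses, Cr Revenue, amount 471): Expenses=471 Loans=2 Payables=93 Revenue=-566
After txn 4 (Dr Revenue, Cr Payables, amount 222): Expenses=471 Loans=2 Payables=-129 Revenue=-344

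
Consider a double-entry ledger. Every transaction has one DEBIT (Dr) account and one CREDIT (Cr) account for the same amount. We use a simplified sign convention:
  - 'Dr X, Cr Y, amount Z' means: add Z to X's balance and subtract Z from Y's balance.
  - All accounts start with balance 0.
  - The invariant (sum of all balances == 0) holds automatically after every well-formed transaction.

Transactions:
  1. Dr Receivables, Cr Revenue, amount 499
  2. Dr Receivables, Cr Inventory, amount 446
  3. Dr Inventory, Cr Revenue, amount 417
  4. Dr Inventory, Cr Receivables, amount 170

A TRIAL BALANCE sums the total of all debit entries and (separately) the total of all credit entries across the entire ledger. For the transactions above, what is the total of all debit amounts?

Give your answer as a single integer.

Txn 1: debit+=499
Txn 2: debit+=446
Txn 3: debit+=417
Txn 4: debit+=170
Total debits = 1532

Answer: 1532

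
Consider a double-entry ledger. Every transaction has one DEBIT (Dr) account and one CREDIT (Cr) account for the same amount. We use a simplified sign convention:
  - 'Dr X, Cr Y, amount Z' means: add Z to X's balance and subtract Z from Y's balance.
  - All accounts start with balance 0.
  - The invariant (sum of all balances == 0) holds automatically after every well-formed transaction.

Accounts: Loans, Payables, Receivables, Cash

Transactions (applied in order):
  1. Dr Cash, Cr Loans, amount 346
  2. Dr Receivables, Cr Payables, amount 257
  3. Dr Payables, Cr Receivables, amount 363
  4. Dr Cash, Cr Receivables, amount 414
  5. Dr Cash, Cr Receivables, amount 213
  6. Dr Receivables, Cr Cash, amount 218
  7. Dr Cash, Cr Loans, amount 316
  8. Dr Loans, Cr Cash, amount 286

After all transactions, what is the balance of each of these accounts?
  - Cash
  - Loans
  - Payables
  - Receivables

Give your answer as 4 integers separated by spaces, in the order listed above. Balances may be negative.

Answer: 785 -376 106 -515

Derivation:
After txn 1 (Dr Cash, Cr Loans, amount 346): Cash=346 Loans=-346
After txn 2 (Dr Receivables, Cr Payables, amount 257): Cash=346 Loans=-346 Payables=-257 Receivables=257
After txn 3 (Dr Payables, Cr Receivables, amount 363): Cash=346 Loans=-346 Payables=106 Receivables=-106
After txn 4 (Dr Cash, Cr Receivables, amount 414): Cash=760 Loans=-346 Payables=106 Receivables=-520
After txn 5 (Dr Cash, Cr Receivables, amount 213): Cash=973 Loans=-346 Payables=106 Receivables=-733
After txn 6 (Dr Receivables, Cr Cash, amount 218): Cash=755 Loans=-346 Payables=106 Receivables=-515
After txn 7 (Dr Cash, Cr Loans, amount 316): Cash=1071 Loans=-662 Payables=106 Receivables=-515
After txn 8 (Dr Loans, Cr Cash, amount 286): Cash=785 Loans=-376 Payables=106 Receivables=-515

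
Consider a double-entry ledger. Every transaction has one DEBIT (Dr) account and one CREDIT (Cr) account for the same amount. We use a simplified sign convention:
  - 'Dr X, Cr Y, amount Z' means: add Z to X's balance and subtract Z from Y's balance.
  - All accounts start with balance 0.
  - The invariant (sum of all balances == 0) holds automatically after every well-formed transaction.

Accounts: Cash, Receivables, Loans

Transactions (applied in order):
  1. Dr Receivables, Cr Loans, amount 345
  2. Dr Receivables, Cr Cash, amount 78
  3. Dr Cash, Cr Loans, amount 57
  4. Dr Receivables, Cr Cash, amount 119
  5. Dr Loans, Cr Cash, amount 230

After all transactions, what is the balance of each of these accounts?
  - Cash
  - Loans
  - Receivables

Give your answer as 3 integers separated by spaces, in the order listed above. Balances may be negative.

Answer: -370 -172 542

Derivation:
After txn 1 (Dr Receivables, Cr Loans, amount 345): Loans=-345 Receivables=345
After txn 2 (Dr Receivables, Cr Cash, amount 78): Cash=-78 Loans=-345 Receivables=423
After txn 3 (Dr Cash, Cr Loans, amount 57): Cash=-21 Loans=-402 Receivables=423
After txn 4 (Dr Receivables, Cr Cash, amount 119): Cash=-140 Loans=-402 Receivables=542
After txn 5 (Dr Loans, Cr Cash, amount 230): Cash=-370 Loans=-172 Receivables=542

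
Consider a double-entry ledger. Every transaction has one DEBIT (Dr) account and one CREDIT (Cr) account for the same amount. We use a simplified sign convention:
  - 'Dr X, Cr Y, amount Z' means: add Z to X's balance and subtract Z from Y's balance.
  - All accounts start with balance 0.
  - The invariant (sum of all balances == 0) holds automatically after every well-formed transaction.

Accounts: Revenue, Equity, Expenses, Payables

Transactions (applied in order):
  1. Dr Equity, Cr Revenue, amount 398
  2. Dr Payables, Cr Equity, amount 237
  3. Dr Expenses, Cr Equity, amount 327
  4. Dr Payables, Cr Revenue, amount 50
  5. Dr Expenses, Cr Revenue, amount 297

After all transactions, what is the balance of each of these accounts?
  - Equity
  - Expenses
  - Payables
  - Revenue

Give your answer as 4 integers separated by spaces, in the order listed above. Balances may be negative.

After txn 1 (Dr Equity, Cr Revenue, amount 398): Equity=398 Revenue=-398
After txn 2 (Dr Payables, Cr Equity, amount 237): Equity=161 Payables=237 Revenue=-398
After txn 3 (Dr Expenses, Cr Equity, amount 327): Equity=-166 Expenses=327 Payables=237 Revenue=-398
After txn 4 (Dr Payables, Cr Revenue, amount 50): Equity=-166 Expenses=327 Payables=287 Revenue=-448
After txn 5 (Dr Expenses, Cr Revenue, amount 297): Equity=-166 Expenses=624 Payables=287 Revenue=-745

Answer: -166 624 287 -745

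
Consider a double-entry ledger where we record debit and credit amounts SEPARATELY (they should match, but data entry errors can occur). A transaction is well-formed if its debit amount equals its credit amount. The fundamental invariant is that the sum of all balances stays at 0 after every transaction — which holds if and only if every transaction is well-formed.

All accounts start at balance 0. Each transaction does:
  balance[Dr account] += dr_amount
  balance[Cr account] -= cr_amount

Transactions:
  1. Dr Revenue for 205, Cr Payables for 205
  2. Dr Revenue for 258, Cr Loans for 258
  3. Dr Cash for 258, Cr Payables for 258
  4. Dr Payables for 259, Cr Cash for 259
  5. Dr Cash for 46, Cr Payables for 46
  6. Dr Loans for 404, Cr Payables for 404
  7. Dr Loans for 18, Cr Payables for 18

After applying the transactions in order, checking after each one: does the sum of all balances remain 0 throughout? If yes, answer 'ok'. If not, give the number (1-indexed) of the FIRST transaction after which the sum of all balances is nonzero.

Answer: ok

Derivation:
After txn 1: dr=205 cr=205 sum_balances=0
After txn 2: dr=258 cr=258 sum_balances=0
After txn 3: dr=258 cr=258 sum_balances=0
After txn 4: dr=259 cr=259 sum_balances=0
After txn 5: dr=46 cr=46 sum_balances=0
After txn 6: dr=404 cr=404 sum_balances=0
After txn 7: dr=18 cr=18 sum_balances=0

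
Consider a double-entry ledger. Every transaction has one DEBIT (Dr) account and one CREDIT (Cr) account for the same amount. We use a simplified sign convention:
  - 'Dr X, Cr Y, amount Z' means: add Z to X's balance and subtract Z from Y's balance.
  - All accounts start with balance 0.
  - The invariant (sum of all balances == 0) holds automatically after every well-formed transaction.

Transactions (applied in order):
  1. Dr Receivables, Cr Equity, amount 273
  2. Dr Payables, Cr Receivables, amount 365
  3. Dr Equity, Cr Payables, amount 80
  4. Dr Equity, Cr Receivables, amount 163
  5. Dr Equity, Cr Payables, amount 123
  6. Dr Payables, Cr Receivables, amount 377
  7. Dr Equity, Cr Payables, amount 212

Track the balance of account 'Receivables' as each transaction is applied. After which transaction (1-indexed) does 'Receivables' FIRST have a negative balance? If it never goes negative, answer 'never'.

Answer: 2

Derivation:
After txn 1: Receivables=273
After txn 2: Receivables=-92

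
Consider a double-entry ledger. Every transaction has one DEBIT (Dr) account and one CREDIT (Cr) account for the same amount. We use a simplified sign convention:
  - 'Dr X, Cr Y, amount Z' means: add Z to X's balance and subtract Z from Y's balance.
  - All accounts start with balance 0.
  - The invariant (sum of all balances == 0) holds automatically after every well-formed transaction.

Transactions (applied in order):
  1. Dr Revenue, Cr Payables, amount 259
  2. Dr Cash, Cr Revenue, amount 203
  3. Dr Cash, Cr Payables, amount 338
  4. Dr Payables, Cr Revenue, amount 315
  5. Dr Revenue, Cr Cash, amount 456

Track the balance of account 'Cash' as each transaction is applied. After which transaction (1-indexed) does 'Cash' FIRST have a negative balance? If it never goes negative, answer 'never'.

Answer: never

Derivation:
After txn 1: Cash=0
After txn 2: Cash=203
After txn 3: Cash=541
After txn 4: Cash=541
After txn 5: Cash=85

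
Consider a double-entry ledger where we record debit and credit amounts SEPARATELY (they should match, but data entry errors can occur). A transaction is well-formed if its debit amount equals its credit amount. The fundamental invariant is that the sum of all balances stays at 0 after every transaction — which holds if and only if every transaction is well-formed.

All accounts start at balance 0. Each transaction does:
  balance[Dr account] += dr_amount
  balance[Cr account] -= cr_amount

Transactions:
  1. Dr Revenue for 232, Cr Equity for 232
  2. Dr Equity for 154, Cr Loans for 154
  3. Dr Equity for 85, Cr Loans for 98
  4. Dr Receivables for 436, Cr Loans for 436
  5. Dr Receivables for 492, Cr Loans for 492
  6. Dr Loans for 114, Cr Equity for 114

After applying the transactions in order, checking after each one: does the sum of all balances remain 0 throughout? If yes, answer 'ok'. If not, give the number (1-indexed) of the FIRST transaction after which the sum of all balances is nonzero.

Answer: 3

Derivation:
After txn 1: dr=232 cr=232 sum_balances=0
After txn 2: dr=154 cr=154 sum_balances=0
After txn 3: dr=85 cr=98 sum_balances=-13
After txn 4: dr=436 cr=436 sum_balances=-13
After txn 5: dr=492 cr=492 sum_balances=-13
After txn 6: dr=114 cr=114 sum_balances=-13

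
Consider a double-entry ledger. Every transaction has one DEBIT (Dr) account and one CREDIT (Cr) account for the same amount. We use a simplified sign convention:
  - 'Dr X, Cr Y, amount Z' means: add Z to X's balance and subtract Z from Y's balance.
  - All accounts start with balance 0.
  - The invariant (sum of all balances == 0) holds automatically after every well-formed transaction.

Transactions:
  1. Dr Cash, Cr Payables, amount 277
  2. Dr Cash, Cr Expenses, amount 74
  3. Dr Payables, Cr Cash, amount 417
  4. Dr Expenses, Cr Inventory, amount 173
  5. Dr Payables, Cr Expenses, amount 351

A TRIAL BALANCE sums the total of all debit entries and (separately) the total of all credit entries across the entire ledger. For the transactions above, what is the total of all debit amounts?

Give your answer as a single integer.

Txn 1: debit+=277
Txn 2: debit+=74
Txn 3: debit+=417
Txn 4: debit+=173
Txn 5: debit+=351
Total debits = 1292

Answer: 1292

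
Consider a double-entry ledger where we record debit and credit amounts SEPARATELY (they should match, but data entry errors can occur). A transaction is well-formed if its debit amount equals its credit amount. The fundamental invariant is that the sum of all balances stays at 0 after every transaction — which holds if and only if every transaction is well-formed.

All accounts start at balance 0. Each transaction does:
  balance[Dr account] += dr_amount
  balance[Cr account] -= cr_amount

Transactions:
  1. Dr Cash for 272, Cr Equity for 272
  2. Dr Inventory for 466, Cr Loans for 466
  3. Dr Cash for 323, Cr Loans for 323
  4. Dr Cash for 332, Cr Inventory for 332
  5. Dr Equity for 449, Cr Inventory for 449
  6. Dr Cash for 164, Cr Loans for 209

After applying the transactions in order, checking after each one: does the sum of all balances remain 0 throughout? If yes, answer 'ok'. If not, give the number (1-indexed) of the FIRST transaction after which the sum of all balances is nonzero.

Answer: 6

Derivation:
After txn 1: dr=272 cr=272 sum_balances=0
After txn 2: dr=466 cr=466 sum_balances=0
After txn 3: dr=323 cr=323 sum_balances=0
After txn 4: dr=332 cr=332 sum_balances=0
After txn 5: dr=449 cr=449 sum_balances=0
After txn 6: dr=164 cr=209 sum_balances=-45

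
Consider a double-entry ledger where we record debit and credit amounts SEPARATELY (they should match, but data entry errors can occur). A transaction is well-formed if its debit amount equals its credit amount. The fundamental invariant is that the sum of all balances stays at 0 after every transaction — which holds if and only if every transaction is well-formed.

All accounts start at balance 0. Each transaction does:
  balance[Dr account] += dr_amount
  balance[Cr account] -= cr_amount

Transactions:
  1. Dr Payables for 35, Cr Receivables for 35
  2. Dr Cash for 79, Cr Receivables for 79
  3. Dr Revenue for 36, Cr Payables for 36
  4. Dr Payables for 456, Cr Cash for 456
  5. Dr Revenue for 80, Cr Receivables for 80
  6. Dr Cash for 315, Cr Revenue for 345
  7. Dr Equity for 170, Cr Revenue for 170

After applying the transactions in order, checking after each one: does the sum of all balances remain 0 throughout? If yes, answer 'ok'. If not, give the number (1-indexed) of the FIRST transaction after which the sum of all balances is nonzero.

After txn 1: dr=35 cr=35 sum_balances=0
After txn 2: dr=79 cr=79 sum_balances=0
After txn 3: dr=36 cr=36 sum_balances=0
After txn 4: dr=456 cr=456 sum_balances=0
After txn 5: dr=80 cr=80 sum_balances=0
After txn 6: dr=315 cr=345 sum_balances=-30
After txn 7: dr=170 cr=170 sum_balances=-30

Answer: 6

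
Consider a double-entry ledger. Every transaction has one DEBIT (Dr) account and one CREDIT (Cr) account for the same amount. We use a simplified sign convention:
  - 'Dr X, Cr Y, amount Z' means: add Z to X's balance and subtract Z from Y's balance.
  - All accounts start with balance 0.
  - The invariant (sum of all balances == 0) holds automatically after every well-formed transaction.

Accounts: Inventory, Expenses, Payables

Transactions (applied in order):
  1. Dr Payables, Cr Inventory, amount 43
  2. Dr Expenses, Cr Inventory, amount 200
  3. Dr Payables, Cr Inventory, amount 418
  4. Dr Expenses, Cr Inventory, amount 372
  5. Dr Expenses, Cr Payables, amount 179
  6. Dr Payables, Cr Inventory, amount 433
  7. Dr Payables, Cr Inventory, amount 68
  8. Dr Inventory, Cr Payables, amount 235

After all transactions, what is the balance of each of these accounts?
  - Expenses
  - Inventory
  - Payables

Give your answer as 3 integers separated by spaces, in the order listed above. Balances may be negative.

After txn 1 (Dr Payables, Cr Inventory, amount 43): Inventory=-43 Payables=43
After txn 2 (Dr Expenses, Cr Inventory, amount 200): Expenses=200 Inventory=-243 Payables=43
After txn 3 (Dr Payables, Cr Inventory, amount 418): Expenses=200 Inventory=-661 Payables=461
After txn 4 (Dr Expenses, Cr Inventory, amount 372): Expenses=572 Inventory=-1033 Payables=461
After txn 5 (Dr Expenses, Cr Payables, amount 179): Expenses=751 Inventory=-1033 Payables=282
After txn 6 (Dr Payables, Cr Inventory, amount 433): Expenses=751 Inventory=-1466 Payables=715
After txn 7 (Dr Payables, Cr Inventory, amount 68): Expenses=751 Inventory=-1534 Payables=783
After txn 8 (Dr Inventory, Cr Payables, amount 235): Expenses=751 Inventory=-1299 Payables=548

Answer: 751 -1299 548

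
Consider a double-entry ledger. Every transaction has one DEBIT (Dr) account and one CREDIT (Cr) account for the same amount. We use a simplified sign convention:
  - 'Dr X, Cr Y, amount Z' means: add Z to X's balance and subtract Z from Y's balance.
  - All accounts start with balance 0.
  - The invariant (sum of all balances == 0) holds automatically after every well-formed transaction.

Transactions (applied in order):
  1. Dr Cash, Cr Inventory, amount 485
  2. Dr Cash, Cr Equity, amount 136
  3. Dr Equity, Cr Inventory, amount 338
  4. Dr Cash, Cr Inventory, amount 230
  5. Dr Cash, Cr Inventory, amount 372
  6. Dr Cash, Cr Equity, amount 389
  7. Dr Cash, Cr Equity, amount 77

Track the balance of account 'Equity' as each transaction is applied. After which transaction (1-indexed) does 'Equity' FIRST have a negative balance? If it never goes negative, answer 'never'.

After txn 1: Equity=0
After txn 2: Equity=-136

Answer: 2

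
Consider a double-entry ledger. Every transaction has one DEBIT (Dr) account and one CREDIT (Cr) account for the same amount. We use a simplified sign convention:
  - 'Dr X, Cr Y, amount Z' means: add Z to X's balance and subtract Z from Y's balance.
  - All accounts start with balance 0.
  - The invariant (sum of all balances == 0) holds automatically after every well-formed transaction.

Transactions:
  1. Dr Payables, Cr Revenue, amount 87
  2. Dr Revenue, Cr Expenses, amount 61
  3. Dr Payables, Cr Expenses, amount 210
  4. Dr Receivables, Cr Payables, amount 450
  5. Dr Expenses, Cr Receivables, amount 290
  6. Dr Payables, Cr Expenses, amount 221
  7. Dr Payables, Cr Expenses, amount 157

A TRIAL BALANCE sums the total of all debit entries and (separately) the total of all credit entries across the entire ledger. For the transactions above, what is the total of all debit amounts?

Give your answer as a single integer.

Answer: 1476

Derivation:
Txn 1: debit+=87
Txn 2: debit+=61
Txn 3: debit+=210
Txn 4: debit+=450
Txn 5: debit+=290
Txn 6: debit+=221
Txn 7: debit+=157
Total debits = 1476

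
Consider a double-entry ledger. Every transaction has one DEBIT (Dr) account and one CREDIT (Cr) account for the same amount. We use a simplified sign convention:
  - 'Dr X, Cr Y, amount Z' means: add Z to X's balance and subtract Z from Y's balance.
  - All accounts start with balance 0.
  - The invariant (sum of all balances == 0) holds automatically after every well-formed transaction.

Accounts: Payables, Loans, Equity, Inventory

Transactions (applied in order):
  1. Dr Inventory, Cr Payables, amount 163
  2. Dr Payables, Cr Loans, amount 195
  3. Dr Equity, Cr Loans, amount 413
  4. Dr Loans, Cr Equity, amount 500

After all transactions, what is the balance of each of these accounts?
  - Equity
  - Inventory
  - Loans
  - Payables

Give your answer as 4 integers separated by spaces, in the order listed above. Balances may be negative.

After txn 1 (Dr Inventory, Cr Payables, amount 163): Inventory=163 Payables=-163
After txn 2 (Dr Payables, Cr Loans, amount 195): Inventory=163 Loans=-195 Payables=32
After txn 3 (Dr Equity, Cr Loans, amount 413): Equity=413 Inventory=163 Loans=-608 Payables=32
After txn 4 (Dr Loans, Cr Equity, amount 500): Equity=-87 Inventory=163 Loans=-108 Payables=32

Answer: -87 163 -108 32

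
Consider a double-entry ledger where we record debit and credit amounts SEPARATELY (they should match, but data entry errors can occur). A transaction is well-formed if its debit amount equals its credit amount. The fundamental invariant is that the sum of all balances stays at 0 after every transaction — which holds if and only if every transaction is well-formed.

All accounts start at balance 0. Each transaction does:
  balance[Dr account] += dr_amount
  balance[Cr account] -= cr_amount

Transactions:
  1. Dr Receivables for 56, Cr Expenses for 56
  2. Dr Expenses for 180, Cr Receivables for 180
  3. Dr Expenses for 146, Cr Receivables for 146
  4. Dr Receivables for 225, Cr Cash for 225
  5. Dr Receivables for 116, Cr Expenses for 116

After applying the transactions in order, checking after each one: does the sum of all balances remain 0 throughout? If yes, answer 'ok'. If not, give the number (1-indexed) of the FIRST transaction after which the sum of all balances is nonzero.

Answer: ok

Derivation:
After txn 1: dr=56 cr=56 sum_balances=0
After txn 2: dr=180 cr=180 sum_balances=0
After txn 3: dr=146 cr=146 sum_balances=0
After txn 4: dr=225 cr=225 sum_balances=0
After txn 5: dr=116 cr=116 sum_balances=0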